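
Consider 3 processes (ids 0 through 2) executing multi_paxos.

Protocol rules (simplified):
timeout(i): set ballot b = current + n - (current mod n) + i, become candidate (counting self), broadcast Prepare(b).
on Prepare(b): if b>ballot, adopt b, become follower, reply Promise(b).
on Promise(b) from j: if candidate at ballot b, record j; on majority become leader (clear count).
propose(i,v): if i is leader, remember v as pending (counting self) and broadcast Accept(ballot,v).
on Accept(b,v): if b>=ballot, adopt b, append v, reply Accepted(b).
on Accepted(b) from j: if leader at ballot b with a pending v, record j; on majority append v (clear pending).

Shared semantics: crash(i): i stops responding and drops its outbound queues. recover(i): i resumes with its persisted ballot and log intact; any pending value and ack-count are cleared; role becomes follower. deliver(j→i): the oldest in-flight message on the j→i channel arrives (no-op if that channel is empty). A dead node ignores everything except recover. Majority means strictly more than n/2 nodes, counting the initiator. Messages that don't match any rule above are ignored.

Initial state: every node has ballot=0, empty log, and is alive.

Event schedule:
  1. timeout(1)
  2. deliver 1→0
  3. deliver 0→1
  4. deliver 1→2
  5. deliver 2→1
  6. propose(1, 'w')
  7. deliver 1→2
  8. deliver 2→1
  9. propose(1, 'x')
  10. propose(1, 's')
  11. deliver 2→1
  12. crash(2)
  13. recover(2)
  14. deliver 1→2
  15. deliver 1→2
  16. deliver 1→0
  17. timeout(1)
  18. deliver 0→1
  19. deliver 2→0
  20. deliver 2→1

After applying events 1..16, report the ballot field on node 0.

4

[1] timeout(1) → N1(cand b4 [-])
[2] deliver 1→0 → N0(foll b4 [-])
[3] deliver 0→1 → N1(lead b4 [-])
[4] deliver 1→2 → N2(foll b4 [-])
[5] deliver 2→1 → ∅
[6] propose(1,'w') → ∅
[7] deliver 1→2 → N2(foll b4 [w])
[8] deliver 2→1 → N1(lead b4 [w])
[9] propose(1,'x') → ∅
[10] propose(1,'s') → ∅
[11] deliver 2→1 → ∅
[12] crash(2) → N2(✗foll b4 [w])
[13] recover(2) → N2(foll b4 [w])
[14] deliver 1→2 → N2(foll b4 [w,x])
[15] deliver 1→2 → N2(foll b4 [w,x,s])
[16] deliver 1→0 → N0(foll b4 [w])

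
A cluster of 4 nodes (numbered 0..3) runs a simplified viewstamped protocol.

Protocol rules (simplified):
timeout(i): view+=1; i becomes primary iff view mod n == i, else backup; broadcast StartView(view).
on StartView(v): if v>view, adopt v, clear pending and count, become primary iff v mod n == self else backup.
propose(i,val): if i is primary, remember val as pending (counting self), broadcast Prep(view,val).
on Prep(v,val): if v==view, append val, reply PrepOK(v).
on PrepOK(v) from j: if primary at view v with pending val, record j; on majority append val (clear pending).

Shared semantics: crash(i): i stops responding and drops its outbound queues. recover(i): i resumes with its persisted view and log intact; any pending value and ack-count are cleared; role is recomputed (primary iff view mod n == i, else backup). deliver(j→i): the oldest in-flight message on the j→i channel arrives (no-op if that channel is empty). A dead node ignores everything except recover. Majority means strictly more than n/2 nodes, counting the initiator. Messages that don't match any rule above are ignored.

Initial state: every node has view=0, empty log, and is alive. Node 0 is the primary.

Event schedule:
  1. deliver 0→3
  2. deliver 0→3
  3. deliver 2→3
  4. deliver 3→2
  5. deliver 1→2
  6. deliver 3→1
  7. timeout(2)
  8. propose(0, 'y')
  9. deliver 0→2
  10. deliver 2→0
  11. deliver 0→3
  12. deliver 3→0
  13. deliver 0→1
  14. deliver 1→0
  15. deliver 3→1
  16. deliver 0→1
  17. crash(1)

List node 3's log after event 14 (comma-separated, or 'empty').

y

step 1 deliver 0→3: —
step 2 deliver 0→3: —
step 3 deliver 2→3: —
step 4 deliver 3→2: —
step 5 deliver 1→2: —
step 6 deliver 3→1: —
step 7 timeout(2): 2={back,v=1,log=-}
step 8 propose(0,'y'): —
step 9 deliver 0→2: —
step 10 deliver 2→0: 0={back,v=1,log=-}
step 11 deliver 0→3: 3={back,v=0,log=y}
step 12 deliver 3→0: —
step 13 deliver 0→1: 1={back,v=0,log=y}
step 14 deliver 1→0: —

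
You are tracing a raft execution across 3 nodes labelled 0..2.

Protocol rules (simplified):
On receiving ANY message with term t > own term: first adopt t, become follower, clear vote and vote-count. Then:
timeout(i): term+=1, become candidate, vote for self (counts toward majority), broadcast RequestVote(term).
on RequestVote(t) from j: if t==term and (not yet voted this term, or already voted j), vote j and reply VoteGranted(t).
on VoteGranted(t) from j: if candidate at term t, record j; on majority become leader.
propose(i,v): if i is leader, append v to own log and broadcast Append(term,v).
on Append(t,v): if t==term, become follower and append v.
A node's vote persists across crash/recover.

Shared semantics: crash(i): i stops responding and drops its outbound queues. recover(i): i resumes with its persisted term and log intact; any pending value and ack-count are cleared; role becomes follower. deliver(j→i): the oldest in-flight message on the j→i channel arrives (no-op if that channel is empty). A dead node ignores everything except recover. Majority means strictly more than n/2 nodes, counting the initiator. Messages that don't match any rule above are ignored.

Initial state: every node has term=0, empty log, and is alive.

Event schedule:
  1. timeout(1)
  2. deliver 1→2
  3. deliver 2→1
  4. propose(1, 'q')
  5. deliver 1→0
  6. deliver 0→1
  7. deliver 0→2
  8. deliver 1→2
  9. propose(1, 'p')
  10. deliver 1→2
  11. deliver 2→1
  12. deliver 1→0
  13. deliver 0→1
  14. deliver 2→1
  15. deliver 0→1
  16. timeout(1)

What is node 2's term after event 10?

e1 timeout(1): 1[cand,t=1,-]
e2 deliver 1→2: 2[foll,t=1,-]
e3 deliver 2→1: 1[lead,t=1,-]
e4 propose(1,'q'): 1[lead,t=1,q]
e5 deliver 1→0: 0[foll,t=1,-]
e6 deliver 0→1: ·
e7 deliver 0→2: ·
e8 deliver 1→2: 2[foll,t=1,q]
e9 propose(1,'p'): 1[lead,t=1,q,p]
e10 deliver 1→2: 2[foll,t=1,q,p]

1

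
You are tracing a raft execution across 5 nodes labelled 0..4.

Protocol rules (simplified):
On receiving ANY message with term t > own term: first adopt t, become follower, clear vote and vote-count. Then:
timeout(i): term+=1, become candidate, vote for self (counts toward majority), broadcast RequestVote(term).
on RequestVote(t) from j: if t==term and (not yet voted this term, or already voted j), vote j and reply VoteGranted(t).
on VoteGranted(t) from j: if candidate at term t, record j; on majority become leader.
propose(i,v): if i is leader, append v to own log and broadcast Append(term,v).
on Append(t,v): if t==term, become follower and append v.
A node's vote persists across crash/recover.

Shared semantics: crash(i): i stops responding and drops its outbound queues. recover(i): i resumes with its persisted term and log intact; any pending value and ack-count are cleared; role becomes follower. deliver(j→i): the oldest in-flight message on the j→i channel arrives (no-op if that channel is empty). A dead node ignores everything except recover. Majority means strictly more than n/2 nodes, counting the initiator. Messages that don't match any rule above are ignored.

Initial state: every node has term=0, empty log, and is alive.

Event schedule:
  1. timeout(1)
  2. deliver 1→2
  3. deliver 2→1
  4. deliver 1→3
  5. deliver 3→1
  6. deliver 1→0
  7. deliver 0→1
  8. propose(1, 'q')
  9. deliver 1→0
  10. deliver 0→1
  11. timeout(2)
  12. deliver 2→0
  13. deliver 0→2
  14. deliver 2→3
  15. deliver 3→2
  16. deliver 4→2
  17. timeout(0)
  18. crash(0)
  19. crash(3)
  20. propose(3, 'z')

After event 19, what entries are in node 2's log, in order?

empty

step 1 timeout(1): 1={cand,t=1,log=-}
step 2 deliver 1→2: 2={foll,t=1,log=-}
step 3 deliver 2→1: —
step 4 deliver 1→3: 3={foll,t=1,log=-}
step 5 deliver 3→1: 1={lead,t=1,log=-}
step 6 deliver 1→0: 0={foll,t=1,log=-}
step 7 deliver 0→1: —
step 8 propose(1,'q'): 1={lead,t=1,log=q}
step 9 deliver 1→0: 0={foll,t=1,log=q}
step 10 deliver 0→1: —
step 11 timeout(2): 2={cand,t=2,log=-}
step 12 deliver 2→0: 0={foll,t=2,log=q}
step 13 deliver 0→2: —
step 14 deliver 2→3: 3={foll,t=2,log=-}
step 15 deliver 3→2: 2={lead,t=2,log=-}
step 16 deliver 4→2: —
step 17 timeout(0): 0={cand,t=3,log=q}
step 18 crash(0): 0={✗cand,t=3,log=q}
step 19 crash(3): 3={✗foll,t=2,log=-}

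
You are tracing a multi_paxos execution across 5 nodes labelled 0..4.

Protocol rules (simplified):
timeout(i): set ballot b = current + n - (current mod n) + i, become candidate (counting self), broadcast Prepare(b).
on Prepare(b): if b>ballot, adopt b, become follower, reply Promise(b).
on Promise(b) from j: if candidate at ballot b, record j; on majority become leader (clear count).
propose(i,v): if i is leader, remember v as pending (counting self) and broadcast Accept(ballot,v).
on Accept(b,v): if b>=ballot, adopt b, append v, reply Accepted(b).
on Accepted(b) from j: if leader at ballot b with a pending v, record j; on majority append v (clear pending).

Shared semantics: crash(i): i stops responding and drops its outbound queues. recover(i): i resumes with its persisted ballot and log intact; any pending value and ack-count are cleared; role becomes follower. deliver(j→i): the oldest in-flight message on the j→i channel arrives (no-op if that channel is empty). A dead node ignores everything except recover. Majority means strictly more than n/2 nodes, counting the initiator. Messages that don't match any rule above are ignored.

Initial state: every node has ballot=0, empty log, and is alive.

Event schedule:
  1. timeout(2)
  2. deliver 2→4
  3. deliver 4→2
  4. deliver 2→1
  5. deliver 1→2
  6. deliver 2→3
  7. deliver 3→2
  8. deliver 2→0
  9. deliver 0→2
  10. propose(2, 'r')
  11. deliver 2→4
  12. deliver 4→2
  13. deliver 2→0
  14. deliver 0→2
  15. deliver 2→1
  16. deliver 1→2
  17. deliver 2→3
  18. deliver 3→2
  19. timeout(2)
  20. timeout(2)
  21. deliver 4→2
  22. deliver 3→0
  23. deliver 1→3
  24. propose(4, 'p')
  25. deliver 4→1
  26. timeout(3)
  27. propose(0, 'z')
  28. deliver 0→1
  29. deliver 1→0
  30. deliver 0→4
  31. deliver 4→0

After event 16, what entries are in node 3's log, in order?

empty

1. timeout(2):  <2:cand b7 ->
2. deliver 2→4:  <4:foll b7 ->
3. deliver 4→2:  nop
4. deliver 2→1:  <1:foll b7 ->
5. deliver 1→2:  <2:lead b7 ->
6. deliver 2→3:  <3:foll b7 ->
7. deliver 3→2:  nop
8. deliver 2→0:  <0:foll b7 ->
9. deliver 0→2:  nop
10. propose(2,'r'):  nop
11. deliver 2→4:  <4:foll b7 r>
12. deliver 4→2:  nop
13. deliver 2→0:  <0:foll b7 r>
14. deliver 0→2:  <2:lead b7 r>
15. deliver 2→1:  <1:foll b7 r>
16. deliver 1→2:  nop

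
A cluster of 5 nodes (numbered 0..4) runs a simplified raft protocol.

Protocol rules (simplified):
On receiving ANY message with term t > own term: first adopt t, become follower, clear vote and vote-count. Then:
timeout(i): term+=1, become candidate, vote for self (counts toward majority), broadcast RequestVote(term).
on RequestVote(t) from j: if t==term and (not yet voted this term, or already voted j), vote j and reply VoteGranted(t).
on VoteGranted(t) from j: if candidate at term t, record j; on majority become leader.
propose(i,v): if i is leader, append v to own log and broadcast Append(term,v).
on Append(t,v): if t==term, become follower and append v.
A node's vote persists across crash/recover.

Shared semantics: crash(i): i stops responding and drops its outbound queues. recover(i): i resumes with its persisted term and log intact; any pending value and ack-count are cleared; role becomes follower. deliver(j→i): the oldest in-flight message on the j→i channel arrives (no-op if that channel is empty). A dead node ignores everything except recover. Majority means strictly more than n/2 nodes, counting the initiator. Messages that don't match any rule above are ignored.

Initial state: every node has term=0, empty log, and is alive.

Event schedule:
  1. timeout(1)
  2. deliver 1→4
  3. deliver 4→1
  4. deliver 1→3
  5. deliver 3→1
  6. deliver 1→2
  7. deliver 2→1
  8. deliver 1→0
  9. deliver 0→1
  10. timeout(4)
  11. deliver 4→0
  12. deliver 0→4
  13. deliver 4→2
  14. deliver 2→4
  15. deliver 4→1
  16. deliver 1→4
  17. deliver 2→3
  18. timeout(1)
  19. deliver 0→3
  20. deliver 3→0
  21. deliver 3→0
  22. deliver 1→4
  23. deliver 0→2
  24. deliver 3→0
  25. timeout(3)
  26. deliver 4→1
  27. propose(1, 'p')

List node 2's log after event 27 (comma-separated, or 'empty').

empty

1. timeout(1):  <1:cand t1 ->
2. deliver 1→4:  <4:foll t1 ->
3. deliver 4→1:  nop
4. deliver 1→3:  <3:foll t1 ->
5. deliver 3→1:  <1:lead t1 ->
6. deliver 1→2:  <2:foll t1 ->
7. deliver 2→1:  nop
8. deliver 1→0:  <0:foll t1 ->
9. deliver 0→1:  nop
10. timeout(4):  <4:cand t2 ->
11. deliver 4→0:  <0:foll t2 ->
12. deliver 0→4:  nop
13. deliver 4→2:  <2:foll t2 ->
14. deliver 2→4:  <4:lead t2 ->
15. deliver 4→1:  <1:foll t2 ->
16. deliver 1→4:  nop
17. deliver 2→3:  nop
18. timeout(1):  <1:cand t3 ->
19. deliver 0→3:  nop
20. deliver 3→0:  nop
21. deliver 3→0:  nop
22. deliver 1→4:  <4:foll t3 ->
23. deliver 0→2:  nop
24. deliver 3→0:  nop
25. timeout(3):  <3:cand t2 ->
26. deliver 4→1:  nop
27. propose(1,'p'):  nop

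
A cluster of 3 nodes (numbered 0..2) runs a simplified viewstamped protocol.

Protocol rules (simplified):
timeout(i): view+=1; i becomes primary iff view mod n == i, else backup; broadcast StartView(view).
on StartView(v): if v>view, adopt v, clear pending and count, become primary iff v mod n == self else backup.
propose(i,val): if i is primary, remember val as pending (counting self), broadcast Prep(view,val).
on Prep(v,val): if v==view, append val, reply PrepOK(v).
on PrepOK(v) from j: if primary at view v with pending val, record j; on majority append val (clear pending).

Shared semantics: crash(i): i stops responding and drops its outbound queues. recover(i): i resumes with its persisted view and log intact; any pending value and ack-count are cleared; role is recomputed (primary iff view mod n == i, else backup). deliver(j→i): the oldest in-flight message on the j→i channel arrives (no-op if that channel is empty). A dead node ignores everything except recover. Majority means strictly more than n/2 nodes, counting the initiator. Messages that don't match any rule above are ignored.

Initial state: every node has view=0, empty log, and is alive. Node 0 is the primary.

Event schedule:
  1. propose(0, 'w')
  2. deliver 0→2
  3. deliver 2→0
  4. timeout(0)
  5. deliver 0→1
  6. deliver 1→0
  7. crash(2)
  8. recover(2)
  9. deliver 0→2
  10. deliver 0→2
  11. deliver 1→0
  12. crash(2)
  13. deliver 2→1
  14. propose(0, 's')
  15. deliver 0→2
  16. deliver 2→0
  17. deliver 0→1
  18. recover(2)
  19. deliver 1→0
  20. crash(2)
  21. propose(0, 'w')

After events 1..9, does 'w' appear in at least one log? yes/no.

yes

[1] propose(0,'w') → ∅
[2] deliver 0→2 → N2(back v0 [w])
[3] deliver 2→0 → N0(prim v0 [w])
[4] timeout(0) → N0(back v1 [w])
[5] deliver 0→1 → N1(back v0 [w])
[6] deliver 1→0 → ∅
[7] crash(2) → N2(✗back v0 [w])
[8] recover(2) → N2(back v0 [w])
[9] deliver 0→2 → N2(back v1 [w])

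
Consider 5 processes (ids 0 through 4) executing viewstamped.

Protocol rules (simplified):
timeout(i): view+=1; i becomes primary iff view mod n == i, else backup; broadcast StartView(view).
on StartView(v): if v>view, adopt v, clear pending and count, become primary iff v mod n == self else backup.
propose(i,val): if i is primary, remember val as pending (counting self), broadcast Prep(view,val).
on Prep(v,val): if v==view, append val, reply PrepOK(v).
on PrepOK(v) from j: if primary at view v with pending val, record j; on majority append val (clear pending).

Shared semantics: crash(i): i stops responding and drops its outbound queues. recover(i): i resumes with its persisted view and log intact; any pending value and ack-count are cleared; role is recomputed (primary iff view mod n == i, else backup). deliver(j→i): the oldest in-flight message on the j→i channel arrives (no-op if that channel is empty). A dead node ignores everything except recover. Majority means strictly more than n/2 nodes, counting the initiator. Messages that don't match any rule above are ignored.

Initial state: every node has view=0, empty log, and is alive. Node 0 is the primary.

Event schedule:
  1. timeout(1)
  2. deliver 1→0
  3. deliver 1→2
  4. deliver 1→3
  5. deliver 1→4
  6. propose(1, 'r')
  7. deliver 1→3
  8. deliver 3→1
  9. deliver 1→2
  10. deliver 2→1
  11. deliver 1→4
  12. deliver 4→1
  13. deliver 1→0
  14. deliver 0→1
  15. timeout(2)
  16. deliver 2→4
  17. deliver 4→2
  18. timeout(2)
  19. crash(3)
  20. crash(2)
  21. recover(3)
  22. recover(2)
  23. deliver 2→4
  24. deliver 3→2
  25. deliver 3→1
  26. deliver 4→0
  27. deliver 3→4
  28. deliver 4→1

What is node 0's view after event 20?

e1 timeout(1): 1[prim,v=1,-]
e2 deliver 1→0: 0[back,v=1,-]
e3 deliver 1→2: 2[back,v=1,-]
e4 deliver 1→3: 3[back,v=1,-]
e5 deliver 1→4: 4[back,v=1,-]
e6 propose(1,'r'): ·
e7 deliver 1→3: 3[back,v=1,r]
e8 deliver 3→1: ·
e9 deliver 1→2: 2[back,v=1,r]
e10 deliver 2→1: 1[prim,v=1,r]
e11 deliver 1→4: 4[back,v=1,r]
e12 deliver 4→1: ·
e13 deliver 1→0: 0[back,v=1,r]
e14 deliver 0→1: ·
e15 timeout(2): 2[prim,v=2,r]
e16 deliver 2→4: 4[back,v=2,r]
e17 deliver 4→2: ·
e18 timeout(2): 2[back,v=3,r]
e19 crash(3): 3[✗back,v=1,r]
e20 crash(2): 2[✗back,v=3,r]

1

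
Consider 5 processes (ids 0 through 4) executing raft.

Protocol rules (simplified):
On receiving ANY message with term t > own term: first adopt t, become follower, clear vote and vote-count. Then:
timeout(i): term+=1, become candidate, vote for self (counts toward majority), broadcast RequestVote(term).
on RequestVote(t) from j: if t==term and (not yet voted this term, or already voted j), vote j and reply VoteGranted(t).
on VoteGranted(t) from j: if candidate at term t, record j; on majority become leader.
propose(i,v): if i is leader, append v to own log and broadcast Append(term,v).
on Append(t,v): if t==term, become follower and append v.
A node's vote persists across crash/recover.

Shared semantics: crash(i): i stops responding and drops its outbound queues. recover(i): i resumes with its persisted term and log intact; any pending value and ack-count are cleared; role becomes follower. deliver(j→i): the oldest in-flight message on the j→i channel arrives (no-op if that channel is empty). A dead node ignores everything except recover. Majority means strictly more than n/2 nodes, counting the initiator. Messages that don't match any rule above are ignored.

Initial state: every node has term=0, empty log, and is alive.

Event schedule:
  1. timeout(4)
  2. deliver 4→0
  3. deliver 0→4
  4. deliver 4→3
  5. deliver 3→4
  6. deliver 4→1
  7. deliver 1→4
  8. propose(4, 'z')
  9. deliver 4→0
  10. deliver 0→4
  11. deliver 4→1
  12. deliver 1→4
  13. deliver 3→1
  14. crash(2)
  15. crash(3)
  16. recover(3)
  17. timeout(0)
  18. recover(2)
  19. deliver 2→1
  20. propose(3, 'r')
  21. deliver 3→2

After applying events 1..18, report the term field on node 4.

1

[1] timeout(4) → N4(cand t1 [-])
[2] deliver 4→0 → N0(foll t1 [-])
[3] deliver 0→4 → ∅
[4] deliver 4→3 → N3(foll t1 [-])
[5] deliver 3→4 → N4(lead t1 [-])
[6] deliver 4→1 → N1(foll t1 [-])
[7] deliver 1→4 → ∅
[8] propose(4,'z') → N4(lead t1 [z])
[9] deliver 4→0 → N0(foll t1 [z])
[10] deliver 0→4 → ∅
[11] deliver 4→1 → N1(foll t1 [z])
[12] deliver 1→4 → ∅
[13] deliver 3→1 → ∅
[14] crash(2) → N2(✗foll t0 [-])
[15] crash(3) → N3(✗foll t1 [-])
[16] recover(3) → N3(foll t1 [-])
[17] timeout(0) → N0(cand t2 [z])
[18] recover(2) → N2(foll t0 [-])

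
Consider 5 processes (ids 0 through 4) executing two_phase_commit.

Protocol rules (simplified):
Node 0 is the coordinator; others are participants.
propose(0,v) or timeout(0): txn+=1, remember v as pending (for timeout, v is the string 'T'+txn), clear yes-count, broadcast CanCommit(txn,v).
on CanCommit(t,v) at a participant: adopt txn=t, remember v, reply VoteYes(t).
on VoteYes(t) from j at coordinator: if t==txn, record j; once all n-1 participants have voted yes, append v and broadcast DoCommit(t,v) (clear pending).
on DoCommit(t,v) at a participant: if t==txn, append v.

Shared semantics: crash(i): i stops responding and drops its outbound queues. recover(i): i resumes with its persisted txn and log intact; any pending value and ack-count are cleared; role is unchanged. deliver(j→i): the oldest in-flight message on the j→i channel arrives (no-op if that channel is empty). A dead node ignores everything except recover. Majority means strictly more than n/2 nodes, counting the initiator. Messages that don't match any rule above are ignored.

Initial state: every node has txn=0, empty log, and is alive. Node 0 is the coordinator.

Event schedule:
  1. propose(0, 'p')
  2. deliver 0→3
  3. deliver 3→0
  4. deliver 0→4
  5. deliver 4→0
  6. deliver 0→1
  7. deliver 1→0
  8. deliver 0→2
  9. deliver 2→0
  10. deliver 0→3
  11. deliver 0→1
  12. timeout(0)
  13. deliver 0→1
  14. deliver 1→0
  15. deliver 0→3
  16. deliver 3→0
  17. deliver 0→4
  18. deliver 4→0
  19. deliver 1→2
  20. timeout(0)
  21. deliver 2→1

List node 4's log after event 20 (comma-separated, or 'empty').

p

e1 propose(0,'p'): 0[coor,t=1,-]
e2 deliver 0→3: 3[part,t=1,-]
e3 deliver 3→0: ·
e4 deliver 0→4: 4[part,t=1,-]
e5 deliver 4→0: ·
e6 deliver 0→1: 1[part,t=1,-]
e7 deliver 1→0: ·
e8 deliver 0→2: 2[part,t=1,-]
e9 deliver 2→0: 0[coor,t=1,p]
e10 deliver 0→3: 3[part,t=1,p]
e11 deliver 0→1: 1[part,t=1,p]
e12 timeout(0): 0[coor,t=2,p]
e13 deliver 0→1: 1[part,t=2,p]
e14 deliver 1→0: ·
e15 deliver 0→3: 3[part,t=2,p]
e16 deliver 3→0: ·
e17 deliver 0→4: 4[part,t=1,p]
e18 deliver 4→0: ·
e19 deliver 1→2: ·
e20 timeout(0): 0[coor,t=3,p]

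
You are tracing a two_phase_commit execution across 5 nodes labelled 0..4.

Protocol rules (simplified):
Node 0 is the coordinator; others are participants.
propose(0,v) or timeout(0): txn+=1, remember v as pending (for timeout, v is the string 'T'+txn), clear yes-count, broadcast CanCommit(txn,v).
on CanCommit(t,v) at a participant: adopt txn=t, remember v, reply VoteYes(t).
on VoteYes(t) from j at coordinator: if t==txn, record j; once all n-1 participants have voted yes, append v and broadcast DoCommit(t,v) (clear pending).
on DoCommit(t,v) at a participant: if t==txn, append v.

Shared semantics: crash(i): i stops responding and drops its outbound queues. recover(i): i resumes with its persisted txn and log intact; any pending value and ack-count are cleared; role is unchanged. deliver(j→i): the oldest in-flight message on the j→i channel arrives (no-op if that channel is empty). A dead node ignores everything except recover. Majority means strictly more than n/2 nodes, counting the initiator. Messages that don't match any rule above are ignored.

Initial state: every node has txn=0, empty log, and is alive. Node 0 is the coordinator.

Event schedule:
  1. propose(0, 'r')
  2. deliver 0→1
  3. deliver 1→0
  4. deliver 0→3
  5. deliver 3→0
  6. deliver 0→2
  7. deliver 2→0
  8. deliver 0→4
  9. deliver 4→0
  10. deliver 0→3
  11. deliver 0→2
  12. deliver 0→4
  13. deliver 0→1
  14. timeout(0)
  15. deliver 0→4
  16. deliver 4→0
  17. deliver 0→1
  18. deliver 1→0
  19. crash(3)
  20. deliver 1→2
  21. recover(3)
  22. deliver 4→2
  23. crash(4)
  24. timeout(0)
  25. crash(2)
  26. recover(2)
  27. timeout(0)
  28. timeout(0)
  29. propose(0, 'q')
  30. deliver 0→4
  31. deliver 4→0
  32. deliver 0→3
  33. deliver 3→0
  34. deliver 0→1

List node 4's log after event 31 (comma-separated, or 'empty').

r

after 1 — propose(0,'r'): n0:coor/t1/[-]
after 2 — deliver 0→1: n1:part/t1/[-]
after 3 — deliver 1→0: ·
after 4 — deliver 0→3: n3:part/t1/[-]
after 5 — deliver 3→0: ·
after 6 — deliver 0→2: n2:part/t1/[-]
after 7 — deliver 2→0: ·
after 8 — deliver 0→4: n4:part/t1/[-]
after 9 — deliver 4→0: n0:coor/t1/[r]
after 10 — deliver 0→3: n3:part/t1/[r]
after 11 — deliver 0→2: n2:part/t1/[r]
after 12 — deliver 0→4: n4:part/t1/[r]
after 13 — deliver 0→1: n1:part/t1/[r]
after 14 — timeout(0): n0:coor/t2/[r]
after 15 — deliver 0→4: n4:part/t2/[r]
after 16 — deliver 4→0: ·
after 17 — deliver 0→1: n1:part/t2/[r]
after 18 — deliver 1→0: ·
after 19 — crash(3): n3:✗part/t1/[r]
after 20 — deliver 1→2: ·
after 21 — recover(3): n3:part/t1/[r]
after 22 — deliver 4→2: ·
after 23 — crash(4): n4:✗part/t2/[r]
after 24 — timeout(0): n0:coor/t3/[r]
after 25 — crash(2): n2:✗part/t1/[r]
after 26 — recover(2): n2:part/t1/[r]
after 27 — timeout(0): n0:coor/t4/[r]
after 28 — timeout(0): n0:coor/t5/[r]
after 29 — propose(0,'q'): n0:coor/t6/[r]
after 30 — deliver 0→4: ·
after 31 — deliver 4→0: ·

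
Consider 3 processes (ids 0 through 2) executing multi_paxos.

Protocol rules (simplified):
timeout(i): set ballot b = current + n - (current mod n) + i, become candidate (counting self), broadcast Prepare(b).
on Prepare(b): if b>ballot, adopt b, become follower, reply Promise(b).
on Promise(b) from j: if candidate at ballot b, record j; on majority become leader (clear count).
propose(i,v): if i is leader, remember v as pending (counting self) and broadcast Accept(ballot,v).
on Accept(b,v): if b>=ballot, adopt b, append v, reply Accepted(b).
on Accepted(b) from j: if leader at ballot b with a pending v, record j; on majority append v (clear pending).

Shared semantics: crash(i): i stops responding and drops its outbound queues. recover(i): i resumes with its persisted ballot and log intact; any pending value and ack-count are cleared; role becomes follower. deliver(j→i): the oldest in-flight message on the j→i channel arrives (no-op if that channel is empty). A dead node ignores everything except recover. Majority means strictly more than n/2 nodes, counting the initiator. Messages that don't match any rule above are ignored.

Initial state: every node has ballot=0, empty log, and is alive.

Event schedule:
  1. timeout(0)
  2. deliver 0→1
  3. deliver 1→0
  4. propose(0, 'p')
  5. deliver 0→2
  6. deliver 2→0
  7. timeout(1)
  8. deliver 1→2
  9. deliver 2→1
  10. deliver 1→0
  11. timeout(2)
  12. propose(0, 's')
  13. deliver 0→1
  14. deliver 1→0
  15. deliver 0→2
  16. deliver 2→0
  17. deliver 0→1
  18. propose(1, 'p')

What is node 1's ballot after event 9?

1. timeout(0):  <0:cand b3 ->
2. deliver 0→1:  <1:foll b3 ->
3. deliver 1→0:  <0:lead b3 ->
4. propose(0,'p'):  nop
5. deliver 0→2:  <2:foll b3 ->
6. deliver 2→0:  nop
7. timeout(1):  <1:cand b7 ->
8. deliver 1→2:  <2:foll b7 ->
9. deliver 2→1:  <1:lead b7 ->

7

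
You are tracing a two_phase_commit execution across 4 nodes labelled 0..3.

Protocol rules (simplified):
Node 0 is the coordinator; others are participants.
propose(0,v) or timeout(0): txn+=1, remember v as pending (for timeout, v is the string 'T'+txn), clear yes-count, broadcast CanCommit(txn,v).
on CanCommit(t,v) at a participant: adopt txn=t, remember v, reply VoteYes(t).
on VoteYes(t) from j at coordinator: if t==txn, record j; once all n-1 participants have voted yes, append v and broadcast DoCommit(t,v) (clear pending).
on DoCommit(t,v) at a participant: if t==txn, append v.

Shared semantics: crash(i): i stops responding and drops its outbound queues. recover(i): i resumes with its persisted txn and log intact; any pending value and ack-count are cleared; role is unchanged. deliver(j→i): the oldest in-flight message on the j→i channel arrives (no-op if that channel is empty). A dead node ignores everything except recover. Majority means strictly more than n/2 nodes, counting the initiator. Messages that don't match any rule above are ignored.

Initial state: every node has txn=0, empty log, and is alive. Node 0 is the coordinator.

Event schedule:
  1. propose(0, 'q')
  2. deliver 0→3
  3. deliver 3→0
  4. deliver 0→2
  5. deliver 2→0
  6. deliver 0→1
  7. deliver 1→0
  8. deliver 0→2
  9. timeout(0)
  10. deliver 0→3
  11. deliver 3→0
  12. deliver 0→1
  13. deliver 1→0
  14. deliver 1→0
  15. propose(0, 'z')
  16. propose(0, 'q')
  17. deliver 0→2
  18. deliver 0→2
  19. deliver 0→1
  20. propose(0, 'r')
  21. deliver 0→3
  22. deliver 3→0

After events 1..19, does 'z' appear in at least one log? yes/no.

after 1 — propose(0,'q'): n0:coor/t1/[-]
after 2 — deliver 0→3: n3:part/t1/[-]
after 3 — deliver 3→0: ·
after 4 — deliver 0→2: n2:part/t1/[-]
after 5 — deliver 2→0: ·
after 6 — deliver 0→1: n1:part/t1/[-]
after 7 — deliver 1→0: n0:coor/t1/[q]
after 8 — deliver 0→2: n2:part/t1/[q]
after 9 — timeout(0): n0:coor/t2/[q]
after 10 — deliver 0→3: n3:part/t1/[q]
after 11 — deliver 3→0: ·
after 12 — deliver 0→1: n1:part/t1/[q]
after 13 — deliver 1→0: ·
after 14 — deliver 1→0: ·
after 15 — propose(0,'z'): n0:coor/t3/[q]
after 16 — propose(0,'q'): n0:coor/t4/[q]
after 17 — deliver 0→2: n2:part/t2/[q]
after 18 — deliver 0→2: n2:part/t3/[q]
after 19 — deliver 0→1: n1:part/t2/[q]

no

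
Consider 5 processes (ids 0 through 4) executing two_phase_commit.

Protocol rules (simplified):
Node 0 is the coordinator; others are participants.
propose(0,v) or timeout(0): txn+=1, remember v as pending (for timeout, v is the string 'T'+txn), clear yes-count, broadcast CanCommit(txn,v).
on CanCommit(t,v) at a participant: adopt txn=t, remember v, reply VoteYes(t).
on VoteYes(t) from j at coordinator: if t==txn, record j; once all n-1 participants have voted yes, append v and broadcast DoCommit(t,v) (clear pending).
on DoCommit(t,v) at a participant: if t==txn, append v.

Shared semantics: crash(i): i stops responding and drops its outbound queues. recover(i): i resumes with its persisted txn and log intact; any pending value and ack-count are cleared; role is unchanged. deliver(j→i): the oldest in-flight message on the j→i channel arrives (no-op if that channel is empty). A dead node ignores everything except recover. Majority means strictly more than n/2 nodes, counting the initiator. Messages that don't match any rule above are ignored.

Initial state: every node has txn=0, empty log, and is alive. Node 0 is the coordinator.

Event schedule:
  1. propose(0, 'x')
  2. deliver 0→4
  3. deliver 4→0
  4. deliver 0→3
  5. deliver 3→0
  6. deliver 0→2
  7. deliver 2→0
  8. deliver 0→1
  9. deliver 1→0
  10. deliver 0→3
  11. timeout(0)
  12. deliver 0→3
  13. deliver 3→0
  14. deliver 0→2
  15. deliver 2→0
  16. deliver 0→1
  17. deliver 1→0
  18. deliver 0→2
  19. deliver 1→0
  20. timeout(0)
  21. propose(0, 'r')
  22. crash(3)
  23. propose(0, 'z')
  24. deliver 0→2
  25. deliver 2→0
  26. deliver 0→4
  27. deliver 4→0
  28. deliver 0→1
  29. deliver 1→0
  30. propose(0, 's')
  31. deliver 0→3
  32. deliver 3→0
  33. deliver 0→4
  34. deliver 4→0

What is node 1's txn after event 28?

2

1. propose(0,'x'):  <0:coor t1 ->
2. deliver 0→4:  <4:part t1 ->
3. deliver 4→0:  nop
4. deliver 0→3:  <3:part t1 ->
5. deliver 3→0:  nop
6. deliver 0→2:  <2:part t1 ->
7. deliver 2→0:  nop
8. deliver 0→1:  <1:part t1 ->
9. deliver 1→0:  <0:coor t1 x>
10. deliver 0→3:  <3:part t1 x>
11. timeout(0):  <0:coor t2 x>
12. deliver 0→3:  <3:part t2 x>
13. deliver 3→0:  nop
14. deliver 0→2:  <2:part t1 x>
15. deliver 2→0:  nop
16. deliver 0→1:  <1:part t1 x>
17. deliver 1→0:  nop
18. deliver 0→2:  <2:part t2 x>
19. deliver 1→0:  nop
20. timeout(0):  <0:coor t3 x>
21. propose(0,'r'):  <0:coor t4 x>
22. crash(3):  <3:✗part t2 x>
23. propose(0,'z'):  <0:coor t5 x>
24. deliver 0→2:  <2:part t3 x>
25. deliver 2→0:  nop
26. deliver 0→4:  <4:part t1 x>
27. deliver 4→0:  nop
28. deliver 0→1:  <1:part t2 x>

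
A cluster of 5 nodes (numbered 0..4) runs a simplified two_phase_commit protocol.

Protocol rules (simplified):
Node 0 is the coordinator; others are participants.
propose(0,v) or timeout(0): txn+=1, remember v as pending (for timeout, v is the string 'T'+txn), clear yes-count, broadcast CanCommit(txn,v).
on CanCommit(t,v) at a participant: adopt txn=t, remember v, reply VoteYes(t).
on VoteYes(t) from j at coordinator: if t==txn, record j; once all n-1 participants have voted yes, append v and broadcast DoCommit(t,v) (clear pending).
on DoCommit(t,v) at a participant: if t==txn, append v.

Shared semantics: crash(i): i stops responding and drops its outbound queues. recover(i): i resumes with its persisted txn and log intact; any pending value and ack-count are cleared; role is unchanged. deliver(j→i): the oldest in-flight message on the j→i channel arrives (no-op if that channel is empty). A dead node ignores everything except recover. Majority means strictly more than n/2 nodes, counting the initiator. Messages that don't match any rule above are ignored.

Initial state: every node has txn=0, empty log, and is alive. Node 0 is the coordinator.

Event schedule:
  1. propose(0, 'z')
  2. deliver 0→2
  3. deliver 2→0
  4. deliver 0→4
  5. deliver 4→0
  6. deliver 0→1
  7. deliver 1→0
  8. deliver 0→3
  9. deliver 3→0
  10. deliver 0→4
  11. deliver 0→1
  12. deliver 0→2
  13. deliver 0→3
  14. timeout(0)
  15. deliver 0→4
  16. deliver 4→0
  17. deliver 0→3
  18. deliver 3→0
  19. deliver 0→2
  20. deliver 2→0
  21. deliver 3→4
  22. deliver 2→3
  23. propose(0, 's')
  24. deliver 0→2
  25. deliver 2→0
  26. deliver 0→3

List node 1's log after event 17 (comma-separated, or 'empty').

z

after 1 — propose(0,'z'): n0:coor/t1/[-]
after 2 — deliver 0→2: n2:part/t1/[-]
after 3 — deliver 2→0: ·
after 4 — deliver 0→4: n4:part/t1/[-]
after 5 — deliver 4→0: ·
after 6 — deliver 0→1: n1:part/t1/[-]
after 7 — deliver 1→0: ·
after 8 — deliver 0→3: n3:part/t1/[-]
after 9 — deliver 3→0: n0:coor/t1/[z]
after 10 — deliver 0→4: n4:part/t1/[z]
after 11 — deliver 0→1: n1:part/t1/[z]
after 12 — deliver 0→2: n2:part/t1/[z]
after 13 — deliver 0→3: n3:part/t1/[z]
after 14 — timeout(0): n0:coor/t2/[z]
after 15 — deliver 0→4: n4:part/t2/[z]
after 16 — deliver 4→0: ·
after 17 — deliver 0→3: n3:part/t2/[z]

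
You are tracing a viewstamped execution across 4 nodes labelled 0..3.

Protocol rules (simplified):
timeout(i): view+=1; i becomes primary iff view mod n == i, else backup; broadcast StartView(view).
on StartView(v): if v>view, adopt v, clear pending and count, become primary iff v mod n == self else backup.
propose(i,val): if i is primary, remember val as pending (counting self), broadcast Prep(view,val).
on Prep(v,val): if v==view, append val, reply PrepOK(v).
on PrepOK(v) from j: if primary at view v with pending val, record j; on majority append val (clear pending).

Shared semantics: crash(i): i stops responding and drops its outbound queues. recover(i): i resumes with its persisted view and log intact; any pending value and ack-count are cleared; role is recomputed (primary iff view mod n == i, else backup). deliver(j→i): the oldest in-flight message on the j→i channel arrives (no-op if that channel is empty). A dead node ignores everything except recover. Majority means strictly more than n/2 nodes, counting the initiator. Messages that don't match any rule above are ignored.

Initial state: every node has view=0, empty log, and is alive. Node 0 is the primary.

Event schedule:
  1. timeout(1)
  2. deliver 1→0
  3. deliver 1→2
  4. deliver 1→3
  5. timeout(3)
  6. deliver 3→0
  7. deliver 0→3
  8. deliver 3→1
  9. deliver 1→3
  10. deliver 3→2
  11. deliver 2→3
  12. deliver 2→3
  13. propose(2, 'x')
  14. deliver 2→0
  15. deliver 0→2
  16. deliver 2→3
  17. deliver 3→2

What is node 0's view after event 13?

after 1 — timeout(1): n1:prim/v1/[-]
after 2 — deliver 1→0: n0:back/v1/[-]
after 3 — deliver 1→2: n2:back/v1/[-]
after 4 — deliver 1→3: n3:back/v1/[-]
after 5 — timeout(3): n3:back/v2/[-]
after 6 — deliver 3→0: n0:back/v2/[-]
after 7 — deliver 0→3: ·
after 8 — deliver 3→1: n1:back/v2/[-]
after 9 — deliver 1→3: ·
after 10 — deliver 3→2: n2:prim/v2/[-]
after 11 — deliver 2→3: ·
after 12 — deliver 2→3: ·
after 13 — propose(2,'x'): ·

2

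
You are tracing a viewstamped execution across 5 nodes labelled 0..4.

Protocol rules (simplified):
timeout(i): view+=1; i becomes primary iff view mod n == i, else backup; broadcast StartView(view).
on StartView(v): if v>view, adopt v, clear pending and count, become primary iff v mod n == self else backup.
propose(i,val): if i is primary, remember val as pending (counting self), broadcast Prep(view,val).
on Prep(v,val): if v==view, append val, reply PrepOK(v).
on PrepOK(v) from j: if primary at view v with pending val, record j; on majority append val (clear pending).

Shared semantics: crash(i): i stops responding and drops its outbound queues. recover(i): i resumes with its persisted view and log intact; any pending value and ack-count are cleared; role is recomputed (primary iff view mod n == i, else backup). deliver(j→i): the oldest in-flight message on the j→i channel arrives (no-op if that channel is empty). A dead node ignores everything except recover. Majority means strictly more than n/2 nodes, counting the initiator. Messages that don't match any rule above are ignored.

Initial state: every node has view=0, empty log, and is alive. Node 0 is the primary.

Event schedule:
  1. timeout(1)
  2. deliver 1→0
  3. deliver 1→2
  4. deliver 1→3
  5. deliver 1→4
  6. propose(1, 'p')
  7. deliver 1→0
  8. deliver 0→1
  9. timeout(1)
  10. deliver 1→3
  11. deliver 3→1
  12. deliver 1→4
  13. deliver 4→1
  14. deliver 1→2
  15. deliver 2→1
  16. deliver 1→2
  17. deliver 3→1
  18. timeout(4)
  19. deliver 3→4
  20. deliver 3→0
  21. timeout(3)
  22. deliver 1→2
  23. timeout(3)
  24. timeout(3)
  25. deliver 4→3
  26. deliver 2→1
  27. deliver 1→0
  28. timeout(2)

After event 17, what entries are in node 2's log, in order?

p

[1] timeout(1) → N1(prim v1 [-])
[2] deliver 1→0 → N0(back v1 [-])
[3] deliver 1→2 → N2(back v1 [-])
[4] deliver 1→3 → N3(back v1 [-])
[5] deliver 1→4 → N4(back v1 [-])
[6] propose(1,'p') → ∅
[7] deliver 1→0 → N0(back v1 [p])
[8] deliver 0→1 → ∅
[9] timeout(1) → N1(back v2 [-])
[10] deliver 1→3 → N3(back v1 [p])
[11] deliver 3→1 → ∅
[12] deliver 1→4 → N4(back v1 [p])
[13] deliver 4→1 → ∅
[14] deliver 1→2 → N2(back v1 [p])
[15] deliver 2→1 → ∅
[16] deliver 1→2 → N2(prim v2 [p])
[17] deliver 3→1 → ∅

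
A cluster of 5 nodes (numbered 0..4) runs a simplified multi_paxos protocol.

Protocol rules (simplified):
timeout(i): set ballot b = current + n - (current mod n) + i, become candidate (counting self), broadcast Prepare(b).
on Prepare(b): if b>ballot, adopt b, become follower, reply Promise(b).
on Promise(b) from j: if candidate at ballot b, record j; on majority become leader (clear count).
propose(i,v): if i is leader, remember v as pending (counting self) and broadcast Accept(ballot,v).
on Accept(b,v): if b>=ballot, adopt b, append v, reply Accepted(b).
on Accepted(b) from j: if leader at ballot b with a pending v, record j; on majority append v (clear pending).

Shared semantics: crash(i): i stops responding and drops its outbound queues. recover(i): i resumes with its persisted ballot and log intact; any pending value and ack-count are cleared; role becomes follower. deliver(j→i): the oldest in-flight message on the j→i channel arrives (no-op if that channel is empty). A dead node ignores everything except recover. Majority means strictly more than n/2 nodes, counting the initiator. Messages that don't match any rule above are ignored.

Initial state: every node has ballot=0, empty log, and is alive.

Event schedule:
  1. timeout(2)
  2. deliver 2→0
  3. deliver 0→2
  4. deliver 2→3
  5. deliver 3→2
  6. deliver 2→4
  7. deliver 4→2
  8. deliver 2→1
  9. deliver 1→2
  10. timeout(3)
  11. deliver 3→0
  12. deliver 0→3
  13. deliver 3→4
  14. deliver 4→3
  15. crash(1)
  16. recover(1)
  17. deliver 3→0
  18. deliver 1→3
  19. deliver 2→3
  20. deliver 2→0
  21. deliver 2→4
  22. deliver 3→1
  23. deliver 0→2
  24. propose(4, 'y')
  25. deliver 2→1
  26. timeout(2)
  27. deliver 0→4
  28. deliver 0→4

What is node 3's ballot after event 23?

[1] timeout(2) → N2(cand b7 [-])
[2] deliver 2→0 → N0(foll b7 [-])
[3] deliver 0→2 → ∅
[4] deliver 2→3 → N3(foll b7 [-])
[5] deliver 3→2 → N2(lead b7 [-])
[6] deliver 2→4 → N4(foll b7 [-])
[7] deliver 4→2 → ∅
[8] deliver 2→1 → N1(foll b7 [-])
[9] deliver 1→2 → ∅
[10] timeout(3) → N3(cand b13 [-])
[11] deliver 3→0 → N0(foll b13 [-])
[12] deliver 0→3 → ∅
[13] deliver 3→4 → N4(foll b13 [-])
[14] deliver 4→3 → N3(lead b13 [-])
[15] crash(1) → N1(✗foll b7 [-])
[16] recover(1) → N1(foll b7 [-])
[17] deliver 3→0 → ∅
[18] deliver 1→3 → ∅
[19] deliver 2→3 → ∅
[20] deliver 2→0 → ∅
[21] deliver 2→4 → ∅
[22] deliver 3→1 → N1(foll b13 [-])
[23] deliver 0→2 → ∅

13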